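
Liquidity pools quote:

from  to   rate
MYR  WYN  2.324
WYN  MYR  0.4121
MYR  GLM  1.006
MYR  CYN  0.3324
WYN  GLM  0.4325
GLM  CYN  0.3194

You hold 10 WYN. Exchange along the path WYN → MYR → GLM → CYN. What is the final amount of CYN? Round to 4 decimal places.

1.3241

10 WYN × 0.4121 = 4.121 MYR
4.121 MYR × 1.006 = 4.145726 GLM
4.145726 GLM × 0.3194 = 1.3241448844 CYN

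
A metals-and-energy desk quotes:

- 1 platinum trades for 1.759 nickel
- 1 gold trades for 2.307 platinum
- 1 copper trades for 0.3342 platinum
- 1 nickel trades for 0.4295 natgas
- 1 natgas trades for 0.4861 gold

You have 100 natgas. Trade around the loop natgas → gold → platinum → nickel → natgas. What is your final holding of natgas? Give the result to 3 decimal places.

84.723

100 natgas × 0.4861 = 48.61 gold
48.61 gold × 2.307 = 112.14327 platinum
112.14327 platinum × 1.759 = 197.26001193 nickel
197.26001193 nickel × 0.4295 = 84.723175123935 natgas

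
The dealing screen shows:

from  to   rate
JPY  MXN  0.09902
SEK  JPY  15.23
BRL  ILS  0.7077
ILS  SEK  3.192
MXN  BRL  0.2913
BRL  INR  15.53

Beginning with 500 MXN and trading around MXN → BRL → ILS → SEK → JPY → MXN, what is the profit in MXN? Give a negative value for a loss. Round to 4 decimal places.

500 MXN × 0.2913 = 145.65 BRL
145.65 BRL × 0.7077 = 103.076505 ILS
103.076505 ILS × 3.192 = 329.02020396 SEK
329.02020396 SEK × 15.23 = 5010.9777063108 JPY
5010.9777063108 JPY × 0.09902 = 496.187012478895416 MXN
Net change: 496.187012478895416 − 500 = -3.812987521104584 MXN

-3.8130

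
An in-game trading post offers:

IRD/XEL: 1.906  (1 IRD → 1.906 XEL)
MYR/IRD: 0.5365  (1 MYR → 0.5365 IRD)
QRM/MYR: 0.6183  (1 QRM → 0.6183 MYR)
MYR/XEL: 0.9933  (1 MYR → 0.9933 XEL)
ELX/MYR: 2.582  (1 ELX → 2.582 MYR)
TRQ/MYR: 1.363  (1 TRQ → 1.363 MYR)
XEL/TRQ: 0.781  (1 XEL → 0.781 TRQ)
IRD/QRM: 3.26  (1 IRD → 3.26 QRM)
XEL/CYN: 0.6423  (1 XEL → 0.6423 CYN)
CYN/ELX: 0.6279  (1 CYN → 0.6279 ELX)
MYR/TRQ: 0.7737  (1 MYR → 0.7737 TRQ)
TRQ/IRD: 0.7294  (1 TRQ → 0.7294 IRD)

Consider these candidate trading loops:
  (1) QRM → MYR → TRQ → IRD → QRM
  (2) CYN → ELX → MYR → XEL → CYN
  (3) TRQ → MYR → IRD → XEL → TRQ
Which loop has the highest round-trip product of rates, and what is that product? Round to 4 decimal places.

1.1375

(1) 0.6183 × 0.7737 × 0.7294 × 3.26 = 1.13751
(2) 0.6279 × 2.582 × 0.9933 × 0.6423 = 1.03434
(3) 1.363 × 0.5365 × 1.906 × 0.781 = 1.08853
Highest is cycle (1) at 1.1375 (>1, arbitrage).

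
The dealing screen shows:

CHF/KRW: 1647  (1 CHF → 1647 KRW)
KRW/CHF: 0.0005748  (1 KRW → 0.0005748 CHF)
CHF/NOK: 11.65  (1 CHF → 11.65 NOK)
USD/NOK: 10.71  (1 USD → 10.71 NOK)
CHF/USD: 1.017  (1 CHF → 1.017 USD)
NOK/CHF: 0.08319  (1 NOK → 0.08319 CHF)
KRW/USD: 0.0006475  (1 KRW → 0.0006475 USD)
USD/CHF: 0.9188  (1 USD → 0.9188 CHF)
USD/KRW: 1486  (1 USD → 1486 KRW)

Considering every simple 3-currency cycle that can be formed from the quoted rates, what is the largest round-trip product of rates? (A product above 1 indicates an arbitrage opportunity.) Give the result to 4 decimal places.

USD→CHF→KRW→USD: 0.9188 × 1647 × 0.0006475 = 0.97984
NOK→CHF→USD→NOK: 0.08319 × 1.017 × 10.71 = 0.90611
USD→KRW→CHF→USD: 1486 × 0.0005748 × 1.017 = 0.86867
Maximum is USD→CHF→KRW→USD at 0.9798; no arbitrage — every cycle loses value.

0.9798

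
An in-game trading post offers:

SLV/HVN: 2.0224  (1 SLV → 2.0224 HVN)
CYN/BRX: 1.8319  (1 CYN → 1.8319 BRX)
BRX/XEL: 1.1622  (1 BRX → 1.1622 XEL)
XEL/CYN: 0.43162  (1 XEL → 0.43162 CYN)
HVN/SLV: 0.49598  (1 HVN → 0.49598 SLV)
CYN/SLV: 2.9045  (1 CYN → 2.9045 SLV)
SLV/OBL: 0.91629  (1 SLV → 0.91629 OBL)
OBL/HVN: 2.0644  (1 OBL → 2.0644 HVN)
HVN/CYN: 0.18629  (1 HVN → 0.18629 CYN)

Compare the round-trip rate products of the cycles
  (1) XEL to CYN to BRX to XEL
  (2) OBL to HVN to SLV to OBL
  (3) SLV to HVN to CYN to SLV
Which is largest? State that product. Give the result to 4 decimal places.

1.0943

(1) 0.43162 × 1.8319 × 1.1622 = 0.91893
(2) 2.0644 × 0.49598 × 0.91629 = 0.93819
(3) 2.0224 × 0.18629 × 2.9045 = 1.09428
Highest is cycle (3) at 1.0943 (>1, arbitrage).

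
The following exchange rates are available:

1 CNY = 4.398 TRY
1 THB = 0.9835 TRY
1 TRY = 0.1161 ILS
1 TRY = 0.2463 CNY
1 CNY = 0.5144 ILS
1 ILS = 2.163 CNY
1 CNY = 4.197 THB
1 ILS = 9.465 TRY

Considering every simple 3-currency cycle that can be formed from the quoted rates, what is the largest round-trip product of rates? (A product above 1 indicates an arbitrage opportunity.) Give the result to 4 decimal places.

CNY→ILS→TRY→CNY: 0.5144 × 9.465 × 0.2463 = 1.19918
CNY→TRY→ILS→CNY: 4.398 × 0.1161 × 2.163 = 1.10444
CNY→THB→TRY→CNY: 4.197 × 0.9835 × 0.2463 = 1.01666
Maximum is CNY→ILS→TRY→CNY at 1.1992; arbitrage exists.

1.1992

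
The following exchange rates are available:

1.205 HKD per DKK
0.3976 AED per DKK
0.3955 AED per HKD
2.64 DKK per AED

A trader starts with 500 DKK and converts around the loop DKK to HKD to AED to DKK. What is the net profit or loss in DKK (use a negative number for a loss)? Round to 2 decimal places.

129.08

500 DKK × 1.205 = 602.5 HKD
602.5 HKD × 0.3955 = 238.28875 AED
238.28875 AED × 2.64 = 629.0823 DKK
Net change: 629.0823 − 500 = 129.0823 DKK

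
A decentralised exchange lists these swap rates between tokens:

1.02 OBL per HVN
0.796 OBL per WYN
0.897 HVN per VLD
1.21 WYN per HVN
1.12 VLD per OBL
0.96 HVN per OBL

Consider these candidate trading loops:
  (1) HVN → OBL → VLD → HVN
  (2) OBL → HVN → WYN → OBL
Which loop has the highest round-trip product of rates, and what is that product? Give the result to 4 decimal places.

1.0247

(1) 1.02 × 1.12 × 0.897 = 1.02473
(2) 0.96 × 1.21 × 0.796 = 0.92463
Highest is cycle (1) at 1.0247 (>1, arbitrage).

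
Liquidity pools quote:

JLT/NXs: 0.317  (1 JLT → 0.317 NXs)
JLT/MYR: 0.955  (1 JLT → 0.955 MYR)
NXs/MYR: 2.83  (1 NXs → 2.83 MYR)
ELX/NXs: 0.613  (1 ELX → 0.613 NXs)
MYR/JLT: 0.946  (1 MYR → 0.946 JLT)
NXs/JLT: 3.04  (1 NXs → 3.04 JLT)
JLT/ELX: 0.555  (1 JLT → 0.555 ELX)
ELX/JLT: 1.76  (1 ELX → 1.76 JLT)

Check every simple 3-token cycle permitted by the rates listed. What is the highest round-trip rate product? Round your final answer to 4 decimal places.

ELX→NXs→JLT→ELX: 0.613 × 3.04 × 0.555 = 1.03425
MYR→JLT→NXs→MYR: 0.946 × 0.317 × 2.83 = 0.84867
Maximum is ELX→NXs→JLT→ELX at 1.0343; arbitrage exists.

1.0343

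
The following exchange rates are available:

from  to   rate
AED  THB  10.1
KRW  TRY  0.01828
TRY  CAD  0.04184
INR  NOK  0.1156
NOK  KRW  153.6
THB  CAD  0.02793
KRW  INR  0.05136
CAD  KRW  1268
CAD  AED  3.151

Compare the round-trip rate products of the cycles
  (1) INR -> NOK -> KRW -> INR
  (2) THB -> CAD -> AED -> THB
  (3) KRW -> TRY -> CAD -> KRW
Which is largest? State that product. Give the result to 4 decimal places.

0.9698

(1) 0.1156 × 153.6 × 0.05136 = 0.91196
(2) 0.02793 × 3.151 × 10.1 = 0.88888
(3) 0.01828 × 0.04184 × 1268 = 0.96981
Highest is cycle (3) at 0.9698 (≤1, no arbitrage).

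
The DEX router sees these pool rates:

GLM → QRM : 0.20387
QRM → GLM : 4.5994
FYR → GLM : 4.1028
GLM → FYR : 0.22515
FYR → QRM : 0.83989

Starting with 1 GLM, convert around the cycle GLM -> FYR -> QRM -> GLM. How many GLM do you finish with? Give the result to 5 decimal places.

1 GLM × 0.22515 = 0.22515 FYR
0.22515 FYR × 0.83989 = 0.1891012335 QRM
0.1891012335 QRM × 4.5994 = 0.8697522133599 GLM

0.86975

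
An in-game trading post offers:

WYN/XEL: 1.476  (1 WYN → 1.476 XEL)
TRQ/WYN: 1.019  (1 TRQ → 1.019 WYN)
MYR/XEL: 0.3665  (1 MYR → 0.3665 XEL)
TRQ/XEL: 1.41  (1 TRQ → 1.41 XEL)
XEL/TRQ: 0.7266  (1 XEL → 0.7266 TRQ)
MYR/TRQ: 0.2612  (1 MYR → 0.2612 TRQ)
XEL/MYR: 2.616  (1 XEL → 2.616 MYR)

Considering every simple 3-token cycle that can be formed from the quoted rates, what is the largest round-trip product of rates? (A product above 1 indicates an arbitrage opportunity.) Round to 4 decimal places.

1.0928

XEL→TRQ→WYN→XEL: 0.7266 × 1.019 × 1.476 = 1.09284
XEL→MYR→TRQ→XEL: 2.616 × 0.2612 × 1.41 = 0.96345
Maximum is XEL→TRQ→WYN→XEL at 1.0928; arbitrage exists.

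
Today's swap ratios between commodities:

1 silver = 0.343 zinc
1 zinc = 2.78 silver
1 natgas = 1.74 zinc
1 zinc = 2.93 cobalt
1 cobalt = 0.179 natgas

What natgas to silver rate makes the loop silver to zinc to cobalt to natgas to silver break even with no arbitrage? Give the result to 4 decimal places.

Known legs of the cycle: 0.343 × 2.93 × 0.179 = 0.17989321
For no arbitrage the full-cycle product must be 1, so the missing rate is 1 / 0.17989321 ≈ 5.558853.

5.5589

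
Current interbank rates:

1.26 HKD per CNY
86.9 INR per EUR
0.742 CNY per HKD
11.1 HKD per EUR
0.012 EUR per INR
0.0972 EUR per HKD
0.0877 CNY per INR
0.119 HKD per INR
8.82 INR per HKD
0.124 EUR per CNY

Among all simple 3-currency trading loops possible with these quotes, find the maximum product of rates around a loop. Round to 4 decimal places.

1.1748

EUR→HKD→INR→EUR: 11.1 × 8.82 × 0.012 = 1.17482
EUR→HKD→CNY→EUR: 11.1 × 0.742 × 0.124 = 1.02129
EUR→INR→HKD→EUR: 86.9 × 0.119 × 0.0972 = 1.00515
HKD→INR→CNY→HKD: 8.82 × 0.0877 × 1.26 = 0.97463
EUR→INR→CNY→EUR: 86.9 × 0.0877 × 0.124 = 0.94502
Maximum is EUR→HKD→INR→EUR at 1.1748; arbitrage exists.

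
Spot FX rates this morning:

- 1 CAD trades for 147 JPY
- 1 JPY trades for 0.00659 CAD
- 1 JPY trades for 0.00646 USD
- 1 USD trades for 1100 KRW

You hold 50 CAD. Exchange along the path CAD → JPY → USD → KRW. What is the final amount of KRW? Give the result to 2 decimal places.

52229.10

50 CAD × 147 = 7350 JPY
7350 JPY × 0.00646 = 47.481 USD
47.481 USD × 1100 = 52229.1 KRW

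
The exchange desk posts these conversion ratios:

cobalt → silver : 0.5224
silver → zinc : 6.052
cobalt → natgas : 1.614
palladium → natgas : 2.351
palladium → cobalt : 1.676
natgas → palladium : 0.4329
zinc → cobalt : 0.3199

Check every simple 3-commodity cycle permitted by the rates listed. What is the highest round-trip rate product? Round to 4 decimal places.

1.1710

natgas→palladium→cobalt→natgas: 0.4329 × 1.676 × 1.614 = 1.17102
zinc→cobalt→silver→zinc: 0.3199 × 0.5224 × 6.052 = 1.01138
Maximum is natgas→palladium→cobalt→natgas at 1.1710; arbitrage exists.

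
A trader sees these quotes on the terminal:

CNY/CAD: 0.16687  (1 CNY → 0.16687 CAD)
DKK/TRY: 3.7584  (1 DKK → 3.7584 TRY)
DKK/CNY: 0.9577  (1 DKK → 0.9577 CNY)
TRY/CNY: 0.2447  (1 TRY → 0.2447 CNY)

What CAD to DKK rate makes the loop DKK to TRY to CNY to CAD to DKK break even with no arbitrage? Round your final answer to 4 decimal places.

6.5161

Known legs of the cycle: 3.7584 × 0.2447 × 0.16687 = 0.1534670816976
For no arbitrage the full-cycle product must be 1, so the missing rate is 1 / 0.1534670816976 ≈ 6.516055.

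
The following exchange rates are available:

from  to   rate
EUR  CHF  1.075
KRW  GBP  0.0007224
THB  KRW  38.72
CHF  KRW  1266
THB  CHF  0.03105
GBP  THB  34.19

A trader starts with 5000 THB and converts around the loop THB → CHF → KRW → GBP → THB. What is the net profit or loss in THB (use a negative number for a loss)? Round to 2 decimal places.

-145.53

5000 THB × 0.03105 = 155.25 CHF
155.25 CHF × 1266 = 196546.5 KRW
196546.5 KRW × 0.0007224 = 141.9851916 GBP
141.9851916 GBP × 34.19 = 4854.473700804 THB
Net change: 4854.473700804 − 5000 = -145.526299196 THB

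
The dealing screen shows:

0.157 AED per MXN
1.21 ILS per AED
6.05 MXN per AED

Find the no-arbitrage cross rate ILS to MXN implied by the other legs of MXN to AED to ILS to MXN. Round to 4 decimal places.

Known legs of the cycle: 0.157 × 1.21 = 0.18997
For no arbitrage the full-cycle product must be 1, so the missing rate is 1 / 0.18997 ≈ 5.263989.

5.2640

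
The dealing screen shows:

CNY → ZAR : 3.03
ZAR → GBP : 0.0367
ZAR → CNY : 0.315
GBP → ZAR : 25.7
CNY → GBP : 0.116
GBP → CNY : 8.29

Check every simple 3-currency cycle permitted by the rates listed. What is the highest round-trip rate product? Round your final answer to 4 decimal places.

0.9391

GBP→ZAR→CNY→GBP: 25.7 × 0.315 × 0.116 = 0.93908
GBP→CNY→ZAR→GBP: 8.29 × 3.03 × 0.0367 = 0.92186
Maximum is GBP→ZAR→CNY→GBP at 0.9391; no arbitrage — every cycle loses value.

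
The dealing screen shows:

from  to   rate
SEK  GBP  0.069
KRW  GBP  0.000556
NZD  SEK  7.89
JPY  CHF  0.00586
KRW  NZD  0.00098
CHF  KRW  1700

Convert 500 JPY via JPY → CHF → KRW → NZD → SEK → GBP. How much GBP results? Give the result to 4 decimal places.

500 JPY × 0.00586 = 2.93 CHF
2.93 CHF × 1700 = 4981 KRW
4981 KRW × 0.00098 = 4.88138 NZD
4.88138 NZD × 7.89 = 38.5140882 SEK
38.5140882 SEK × 0.069 = 2.6574720858 GBP

2.6575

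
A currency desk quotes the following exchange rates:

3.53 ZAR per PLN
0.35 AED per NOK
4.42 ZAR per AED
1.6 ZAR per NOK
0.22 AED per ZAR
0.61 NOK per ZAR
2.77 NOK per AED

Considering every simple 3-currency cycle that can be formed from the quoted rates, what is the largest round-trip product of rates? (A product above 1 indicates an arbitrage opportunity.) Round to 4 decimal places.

AED→NOK→ZAR→AED: 2.77 × 1.6 × 0.22 = 0.97504
AED→ZAR→NOK→AED: 4.42 × 0.61 × 0.35 = 0.94367
Maximum is AED→NOK→ZAR→AED at 0.9750; no arbitrage — every cycle loses value.

0.9750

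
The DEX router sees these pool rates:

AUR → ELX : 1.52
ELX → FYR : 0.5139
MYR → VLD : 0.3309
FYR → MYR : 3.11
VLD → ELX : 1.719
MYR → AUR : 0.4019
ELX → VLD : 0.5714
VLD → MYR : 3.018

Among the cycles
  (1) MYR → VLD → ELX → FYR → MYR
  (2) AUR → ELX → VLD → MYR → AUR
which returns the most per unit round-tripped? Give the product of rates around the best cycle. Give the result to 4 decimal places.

1.0535

(1) 0.3309 × 1.719 × 0.5139 × 3.11 = 0.90910
(2) 1.52 × 0.5714 × 3.018 × 0.4019 = 1.05347
Highest is cycle (2) at 1.0535 (>1, arbitrage).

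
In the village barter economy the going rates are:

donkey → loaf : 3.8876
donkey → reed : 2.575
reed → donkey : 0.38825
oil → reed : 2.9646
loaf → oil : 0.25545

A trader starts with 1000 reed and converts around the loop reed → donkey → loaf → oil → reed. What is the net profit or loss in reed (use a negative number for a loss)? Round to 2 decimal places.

143.05

1000 reed × 0.38825 = 388.25 donkey
388.25 donkey × 3.8876 = 1509.3607 loaf
1509.3607 loaf × 0.25545 = 385.566190815 oil
385.566190815 oil × 2.9646 = 1143.049529290149 reed
Net change: 1143.049529290149 − 1000 = 143.049529290149 reed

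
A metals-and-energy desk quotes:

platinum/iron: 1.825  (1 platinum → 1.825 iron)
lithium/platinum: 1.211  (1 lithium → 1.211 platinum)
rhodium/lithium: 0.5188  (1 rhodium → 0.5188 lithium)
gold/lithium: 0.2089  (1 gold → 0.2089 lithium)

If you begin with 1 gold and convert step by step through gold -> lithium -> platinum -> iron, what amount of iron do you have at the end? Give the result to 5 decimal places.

0.46168

1 gold × 0.2089 = 0.2089 lithium
0.2089 lithium × 1.211 = 0.2529779 platinum
0.2529779 platinum × 1.825 = 0.4616846675 iron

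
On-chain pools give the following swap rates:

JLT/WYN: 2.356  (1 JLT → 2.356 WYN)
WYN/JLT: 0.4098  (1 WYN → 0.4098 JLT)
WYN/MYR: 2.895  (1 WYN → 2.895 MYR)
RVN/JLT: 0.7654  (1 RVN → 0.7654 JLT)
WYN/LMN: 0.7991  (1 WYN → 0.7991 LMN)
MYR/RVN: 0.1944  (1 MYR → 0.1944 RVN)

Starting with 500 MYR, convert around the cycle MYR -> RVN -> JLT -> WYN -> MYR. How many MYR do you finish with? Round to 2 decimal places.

500 MYR × 0.1944 = 97.2 RVN
97.2 RVN × 0.7654 = 74.39688 JLT
74.39688 JLT × 2.356 = 175.27904928 WYN
175.27904928 WYN × 2.895 = 507.4328476656 MYR

507.43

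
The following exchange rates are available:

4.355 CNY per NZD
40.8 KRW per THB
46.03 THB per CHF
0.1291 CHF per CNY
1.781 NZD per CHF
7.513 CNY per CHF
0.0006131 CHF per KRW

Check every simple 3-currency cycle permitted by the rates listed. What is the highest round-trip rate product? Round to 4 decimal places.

1.1514

CHF→THB→KRW→CHF: 46.03 × 40.8 × 0.0006131 = 1.15142
CHF→NZD→CNY→CHF: 1.781 × 4.355 × 0.1291 = 1.00133
Maximum is CHF→THB→KRW→CHF at 1.1514; arbitrage exists.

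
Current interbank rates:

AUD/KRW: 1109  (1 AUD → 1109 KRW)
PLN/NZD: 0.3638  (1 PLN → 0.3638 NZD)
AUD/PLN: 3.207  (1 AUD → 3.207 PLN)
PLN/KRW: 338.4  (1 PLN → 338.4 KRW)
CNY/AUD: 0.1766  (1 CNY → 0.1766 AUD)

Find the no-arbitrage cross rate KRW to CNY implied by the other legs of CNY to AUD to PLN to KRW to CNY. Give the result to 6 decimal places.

Known legs of the cycle: 0.1766 × 3.207 × 338.4 = 191.65493808
For no arbitrage the full-cycle product must be 1, so the missing rate is 1 / 191.65493808 ≈ 0.00521771.

0.005218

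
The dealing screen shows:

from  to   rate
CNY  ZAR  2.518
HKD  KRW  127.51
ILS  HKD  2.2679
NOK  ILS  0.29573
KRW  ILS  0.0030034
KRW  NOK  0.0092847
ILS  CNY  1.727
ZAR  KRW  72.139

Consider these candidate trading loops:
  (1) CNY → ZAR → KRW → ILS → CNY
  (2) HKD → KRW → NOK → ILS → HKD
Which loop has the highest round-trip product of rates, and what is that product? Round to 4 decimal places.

0.9422

(1) 2.518 × 72.139 × 0.0030034 × 1.727 = 0.94217
(2) 127.51 × 0.0092847 × 0.29573 × 2.2679 = 0.79402
Highest is cycle (1) at 0.9422 (≤1, no arbitrage).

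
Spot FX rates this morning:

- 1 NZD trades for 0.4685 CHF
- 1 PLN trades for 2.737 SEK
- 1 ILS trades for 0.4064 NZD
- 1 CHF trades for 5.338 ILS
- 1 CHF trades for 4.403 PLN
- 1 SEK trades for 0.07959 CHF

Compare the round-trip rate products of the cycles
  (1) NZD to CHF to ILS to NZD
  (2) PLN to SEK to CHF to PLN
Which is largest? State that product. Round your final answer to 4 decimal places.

(1) 0.4685 × 5.338 × 0.4064 = 1.01635
(2) 2.737 × 0.07959 × 4.403 = 0.95914
Highest is cycle (1) at 1.0163 (>1, arbitrage).

1.0163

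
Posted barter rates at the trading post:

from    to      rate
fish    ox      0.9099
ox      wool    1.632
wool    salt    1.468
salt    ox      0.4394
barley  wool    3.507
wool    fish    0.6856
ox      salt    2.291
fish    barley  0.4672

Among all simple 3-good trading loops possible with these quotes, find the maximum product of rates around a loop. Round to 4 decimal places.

wool→fish→barley→wool: 0.6856 × 0.4672 × 3.507 = 1.12334
wool→salt→ox→wool: 1.468 × 0.4394 × 1.632 = 1.05270
wool→fish→ox→wool: 0.6856 × 0.9099 × 1.632 = 1.01809
Maximum is wool→fish→barley→wool at 1.1233; arbitrage exists.

1.1233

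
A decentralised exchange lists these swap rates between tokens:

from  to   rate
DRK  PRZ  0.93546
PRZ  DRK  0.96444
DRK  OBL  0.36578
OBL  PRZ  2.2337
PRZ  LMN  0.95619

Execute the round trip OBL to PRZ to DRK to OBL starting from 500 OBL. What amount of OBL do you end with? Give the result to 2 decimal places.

393.99

500 OBL × 2.2337 = 1116.85 PRZ
1116.85 PRZ × 0.96444 = 1077.134814 DRK
1077.134814 DRK × 0.36578 = 393.99437226492 OBL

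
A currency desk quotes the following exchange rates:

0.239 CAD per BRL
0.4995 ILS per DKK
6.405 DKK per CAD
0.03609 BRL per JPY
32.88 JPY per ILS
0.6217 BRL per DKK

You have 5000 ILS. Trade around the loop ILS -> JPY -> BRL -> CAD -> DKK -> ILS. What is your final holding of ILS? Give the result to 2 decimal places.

4536.71

5000 ILS × 32.88 = 164400 JPY
164400 JPY × 0.03609 = 5933.196 BRL
5933.196 BRL × 0.239 = 1418.033844 CAD
1418.033844 CAD × 6.405 = 9082.50677082 DKK
9082.50677082 DKK × 0.4995 = 4536.71213202459 ILS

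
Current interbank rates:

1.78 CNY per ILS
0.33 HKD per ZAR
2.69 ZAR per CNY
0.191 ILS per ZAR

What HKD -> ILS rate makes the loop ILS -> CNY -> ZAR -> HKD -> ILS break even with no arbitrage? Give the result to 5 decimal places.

0.63287

Known legs of the cycle: 1.78 × 2.69 × 0.33 = 1.580106
For no arbitrage the full-cycle product must be 1, so the missing rate is 1 / 1.580106 ≈ 0.6328689.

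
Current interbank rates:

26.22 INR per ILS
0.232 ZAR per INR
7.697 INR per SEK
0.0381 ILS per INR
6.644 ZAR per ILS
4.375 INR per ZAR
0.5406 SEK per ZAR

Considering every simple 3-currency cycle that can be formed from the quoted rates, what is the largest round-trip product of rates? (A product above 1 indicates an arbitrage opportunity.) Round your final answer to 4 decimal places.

1.1075

ILS→ZAR→INR→ILS: 6.644 × 4.375 × 0.0381 = 1.10747
SEK→INR→ZAR→SEK: 7.697 × 0.232 × 0.5406 = 0.96535
Maximum is ILS→ZAR→INR→ILS at 1.1075; arbitrage exists.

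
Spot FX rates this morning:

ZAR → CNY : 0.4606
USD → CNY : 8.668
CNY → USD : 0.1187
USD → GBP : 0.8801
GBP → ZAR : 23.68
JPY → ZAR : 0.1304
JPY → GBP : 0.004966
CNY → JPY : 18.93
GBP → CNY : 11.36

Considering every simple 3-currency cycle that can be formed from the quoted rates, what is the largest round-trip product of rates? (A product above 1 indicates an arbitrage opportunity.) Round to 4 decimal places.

1.1868

GBP→CNY→USD→GBP: 11.36 × 0.1187 × 0.8801 = 1.18676
ZAR→CNY→JPY→ZAR: 0.4606 × 18.93 × 0.1304 = 1.13698
GBP→CNY→JPY→GBP: 11.36 × 18.93 × 0.004966 = 1.06791
Maximum is GBP→CNY→USD→GBP at 1.1868; arbitrage exists.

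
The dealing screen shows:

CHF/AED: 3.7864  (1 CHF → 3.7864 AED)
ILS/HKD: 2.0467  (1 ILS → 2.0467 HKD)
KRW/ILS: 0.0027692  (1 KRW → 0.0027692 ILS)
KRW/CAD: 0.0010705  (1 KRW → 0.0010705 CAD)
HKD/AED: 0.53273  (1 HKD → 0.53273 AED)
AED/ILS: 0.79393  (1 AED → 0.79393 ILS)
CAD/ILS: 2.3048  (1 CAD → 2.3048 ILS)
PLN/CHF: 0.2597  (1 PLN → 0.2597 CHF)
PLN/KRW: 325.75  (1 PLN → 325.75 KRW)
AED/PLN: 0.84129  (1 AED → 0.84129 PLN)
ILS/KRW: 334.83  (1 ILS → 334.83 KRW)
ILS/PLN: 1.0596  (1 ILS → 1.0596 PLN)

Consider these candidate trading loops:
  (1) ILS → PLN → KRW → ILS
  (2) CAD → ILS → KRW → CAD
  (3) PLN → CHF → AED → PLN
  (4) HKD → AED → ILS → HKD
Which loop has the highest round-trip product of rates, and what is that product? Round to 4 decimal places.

(1) 1.0596 × 325.75 × 0.0027692 = 0.95583
(2) 2.3048 × 334.83 × 0.0010705 = 0.82612
(3) 0.2597 × 3.7864 × 0.84129 = 0.82726
(4) 0.53273 × 0.79393 × 2.0467 = 0.86565
Highest is cycle (1) at 0.9558 (≤1, no arbitrage).

0.9558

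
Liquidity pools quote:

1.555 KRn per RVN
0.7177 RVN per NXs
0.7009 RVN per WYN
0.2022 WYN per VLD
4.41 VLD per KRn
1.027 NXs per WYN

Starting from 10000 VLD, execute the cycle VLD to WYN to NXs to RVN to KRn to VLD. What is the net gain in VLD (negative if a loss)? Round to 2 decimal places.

220.30

10000 VLD × 0.2022 = 2022 WYN
2022 WYN × 1.027 = 2076.594 NXs
2076.594 NXs × 0.7177 = 1490.3715138 RVN
1490.3715138 RVN × 1.555 = 2317.527703959 KRn
2317.527703959 KRn × 4.41 = 10220.29717445919 VLD
Net change: 10220.29717445919 − 10000 = 220.29717445919 VLD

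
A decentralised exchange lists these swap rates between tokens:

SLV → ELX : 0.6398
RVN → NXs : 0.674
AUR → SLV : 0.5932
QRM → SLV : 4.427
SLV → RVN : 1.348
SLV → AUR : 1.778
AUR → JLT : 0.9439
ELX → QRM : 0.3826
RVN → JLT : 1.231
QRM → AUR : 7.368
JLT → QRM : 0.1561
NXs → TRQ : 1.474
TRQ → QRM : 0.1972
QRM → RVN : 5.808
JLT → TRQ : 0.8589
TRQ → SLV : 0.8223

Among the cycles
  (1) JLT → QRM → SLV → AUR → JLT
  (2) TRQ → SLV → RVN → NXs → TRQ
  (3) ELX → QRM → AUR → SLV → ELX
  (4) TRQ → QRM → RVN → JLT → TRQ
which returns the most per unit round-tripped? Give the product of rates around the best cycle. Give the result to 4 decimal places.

1.2110

(1) 0.1561 × 4.427 × 1.778 × 0.9439 = 1.15977
(2) 0.8223 × 1.348 × 0.674 × 1.474 = 1.10123
(3) 0.3826 × 7.368 × 0.5932 × 0.6398 = 1.06989
(4) 0.1972 × 5.808 × 1.231 × 0.8589 = 1.21097
Highest is cycle (4) at 1.2110 (>1, arbitrage).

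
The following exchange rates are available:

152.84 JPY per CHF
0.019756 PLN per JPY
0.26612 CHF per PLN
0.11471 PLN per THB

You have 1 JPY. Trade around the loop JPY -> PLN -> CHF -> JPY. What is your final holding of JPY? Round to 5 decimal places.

1 JPY × 0.019756 = 0.019756 PLN
0.019756 PLN × 0.26612 = 0.00525746672 CHF
0.00525746672 CHF × 152.84 = 0.8035512134848 JPY

0.80355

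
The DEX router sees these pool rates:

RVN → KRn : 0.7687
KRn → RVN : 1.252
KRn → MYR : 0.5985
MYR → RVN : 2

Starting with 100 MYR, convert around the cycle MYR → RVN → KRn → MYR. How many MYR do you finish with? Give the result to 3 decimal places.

92.013

100 MYR × 2 = 200 RVN
200 RVN × 0.7687 = 153.74 KRn
153.74 KRn × 0.5985 = 92.01339 MYR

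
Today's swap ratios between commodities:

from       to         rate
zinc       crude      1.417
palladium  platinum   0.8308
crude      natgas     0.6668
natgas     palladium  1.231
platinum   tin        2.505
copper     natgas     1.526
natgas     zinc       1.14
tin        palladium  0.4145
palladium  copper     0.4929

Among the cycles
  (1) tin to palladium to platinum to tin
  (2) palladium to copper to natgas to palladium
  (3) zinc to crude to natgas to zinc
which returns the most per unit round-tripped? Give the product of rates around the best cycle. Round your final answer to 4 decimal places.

(1) 0.4145 × 0.8308 × 2.505 = 0.86264
(2) 0.4929 × 1.526 × 1.231 = 0.92592
(3) 1.417 × 0.6668 × 1.14 = 1.07714
Highest is cycle (3) at 1.0771 (>1, arbitrage).

1.0771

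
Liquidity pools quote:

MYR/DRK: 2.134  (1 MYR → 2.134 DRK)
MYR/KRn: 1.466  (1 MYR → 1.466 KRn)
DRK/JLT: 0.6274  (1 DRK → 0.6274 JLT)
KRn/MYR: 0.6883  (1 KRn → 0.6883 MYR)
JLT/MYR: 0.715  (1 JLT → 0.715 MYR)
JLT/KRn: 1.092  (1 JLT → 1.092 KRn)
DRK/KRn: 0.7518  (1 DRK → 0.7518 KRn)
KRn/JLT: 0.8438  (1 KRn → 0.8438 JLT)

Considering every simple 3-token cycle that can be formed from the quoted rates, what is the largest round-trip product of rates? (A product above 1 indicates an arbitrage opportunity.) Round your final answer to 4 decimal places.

1.1043

KRn→MYR→DRK→KRn: 0.6883 × 2.134 × 0.7518 = 1.10427
JLT→MYR→DRK→JLT: 0.715 × 2.134 × 0.6274 = 0.95729
KRn→JLT→MYR→KRn: 0.8438 × 0.715 × 1.466 = 0.88446
Maximum is KRn→MYR→DRK→KRn at 1.1043; arbitrage exists.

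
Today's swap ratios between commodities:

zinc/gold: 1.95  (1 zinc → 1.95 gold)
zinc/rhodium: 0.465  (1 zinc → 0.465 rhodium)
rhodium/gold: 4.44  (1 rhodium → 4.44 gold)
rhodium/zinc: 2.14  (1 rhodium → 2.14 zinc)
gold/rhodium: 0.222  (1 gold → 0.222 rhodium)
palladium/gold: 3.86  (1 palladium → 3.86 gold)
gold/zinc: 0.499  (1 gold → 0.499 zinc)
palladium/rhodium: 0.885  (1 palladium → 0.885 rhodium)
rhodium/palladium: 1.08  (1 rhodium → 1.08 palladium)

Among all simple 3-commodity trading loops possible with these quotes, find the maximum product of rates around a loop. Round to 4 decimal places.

zinc→rhodium→gold→zinc: 0.465 × 4.44 × 0.499 = 1.03024
zinc→gold→rhodium→zinc: 1.95 × 0.222 × 2.14 = 0.92641
palladium→gold→rhodium→palladium: 3.86 × 0.222 × 1.08 = 0.92547
Maximum is zinc→rhodium→gold→zinc at 1.0302; arbitrage exists.

1.0302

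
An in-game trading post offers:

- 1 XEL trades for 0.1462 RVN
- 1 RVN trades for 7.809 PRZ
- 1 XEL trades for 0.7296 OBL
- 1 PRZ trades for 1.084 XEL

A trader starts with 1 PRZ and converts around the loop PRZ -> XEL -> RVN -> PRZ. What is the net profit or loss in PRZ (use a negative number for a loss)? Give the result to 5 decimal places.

1 PRZ × 1.084 = 1.084 XEL
1.084 XEL × 0.1462 = 0.1584808 RVN
0.1584808 RVN × 7.809 = 1.2375765672 PRZ
Net change: 1.2375765672 − 1 = 0.2375765672 PRZ

0.23758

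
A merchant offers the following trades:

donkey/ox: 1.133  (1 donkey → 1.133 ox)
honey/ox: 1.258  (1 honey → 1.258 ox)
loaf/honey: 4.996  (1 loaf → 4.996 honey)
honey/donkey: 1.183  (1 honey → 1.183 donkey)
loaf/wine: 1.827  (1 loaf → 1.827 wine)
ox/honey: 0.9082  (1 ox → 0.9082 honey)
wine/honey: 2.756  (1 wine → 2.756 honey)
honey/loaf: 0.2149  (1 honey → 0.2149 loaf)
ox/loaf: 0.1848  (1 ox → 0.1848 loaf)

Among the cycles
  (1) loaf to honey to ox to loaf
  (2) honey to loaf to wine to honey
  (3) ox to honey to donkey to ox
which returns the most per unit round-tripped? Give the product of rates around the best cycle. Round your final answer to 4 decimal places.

1.2173

(1) 4.996 × 1.258 × 0.1848 = 1.16146
(2) 0.2149 × 1.827 × 2.756 = 1.08207
(3) 0.9082 × 1.183 × 1.133 = 1.21730
Highest is cycle (3) at 1.2173 (>1, arbitrage).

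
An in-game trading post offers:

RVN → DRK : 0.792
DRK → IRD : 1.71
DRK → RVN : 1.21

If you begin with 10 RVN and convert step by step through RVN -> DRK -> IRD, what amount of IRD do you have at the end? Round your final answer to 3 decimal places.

10 RVN × 0.792 = 7.92 DRK
7.92 DRK × 1.71 = 13.5432 IRD

13.543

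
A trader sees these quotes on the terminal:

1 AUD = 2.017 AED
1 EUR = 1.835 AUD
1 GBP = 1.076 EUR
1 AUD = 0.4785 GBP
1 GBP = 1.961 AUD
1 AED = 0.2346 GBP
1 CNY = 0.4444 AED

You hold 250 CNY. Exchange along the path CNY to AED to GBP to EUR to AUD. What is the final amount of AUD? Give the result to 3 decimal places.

51.462

250 CNY × 0.4444 = 111.1 AED
111.1 AED × 0.2346 = 26.06406 GBP
26.06406 GBP × 1.076 = 28.04492856 EUR
28.04492856 EUR × 1.835 = 51.4624439076 AUD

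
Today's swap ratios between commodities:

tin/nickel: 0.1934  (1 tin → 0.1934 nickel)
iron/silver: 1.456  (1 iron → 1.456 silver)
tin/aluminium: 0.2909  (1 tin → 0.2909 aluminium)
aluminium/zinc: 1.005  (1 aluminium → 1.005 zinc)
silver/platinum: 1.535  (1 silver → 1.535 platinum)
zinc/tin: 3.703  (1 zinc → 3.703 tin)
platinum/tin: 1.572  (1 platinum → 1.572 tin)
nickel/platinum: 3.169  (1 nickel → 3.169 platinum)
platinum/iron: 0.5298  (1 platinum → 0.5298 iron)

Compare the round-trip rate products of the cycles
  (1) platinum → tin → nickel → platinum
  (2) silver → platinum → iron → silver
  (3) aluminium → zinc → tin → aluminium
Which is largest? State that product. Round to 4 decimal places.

1.1841

(1) 1.572 × 0.1934 × 3.169 = 0.96345
(2) 1.535 × 0.5298 × 1.456 = 1.18408
(3) 1.005 × 3.703 × 0.2909 = 1.08259
Highest is cycle (2) at 1.1841 (>1, arbitrage).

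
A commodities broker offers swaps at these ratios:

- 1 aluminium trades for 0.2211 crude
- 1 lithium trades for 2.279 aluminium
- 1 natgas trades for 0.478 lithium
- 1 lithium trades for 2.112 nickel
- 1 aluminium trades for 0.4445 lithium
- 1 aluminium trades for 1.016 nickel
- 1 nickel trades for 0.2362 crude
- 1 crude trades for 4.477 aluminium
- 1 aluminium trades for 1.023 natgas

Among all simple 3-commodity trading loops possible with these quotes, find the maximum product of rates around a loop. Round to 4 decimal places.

1.1144

natgas→lithium→aluminium→natgas: 0.478 × 2.279 × 1.023 = 1.11442
nickel→crude→aluminium→nickel: 0.2362 × 4.477 × 1.016 = 1.07439
Maximum is natgas→lithium→aluminium→natgas at 1.1144; arbitrage exists.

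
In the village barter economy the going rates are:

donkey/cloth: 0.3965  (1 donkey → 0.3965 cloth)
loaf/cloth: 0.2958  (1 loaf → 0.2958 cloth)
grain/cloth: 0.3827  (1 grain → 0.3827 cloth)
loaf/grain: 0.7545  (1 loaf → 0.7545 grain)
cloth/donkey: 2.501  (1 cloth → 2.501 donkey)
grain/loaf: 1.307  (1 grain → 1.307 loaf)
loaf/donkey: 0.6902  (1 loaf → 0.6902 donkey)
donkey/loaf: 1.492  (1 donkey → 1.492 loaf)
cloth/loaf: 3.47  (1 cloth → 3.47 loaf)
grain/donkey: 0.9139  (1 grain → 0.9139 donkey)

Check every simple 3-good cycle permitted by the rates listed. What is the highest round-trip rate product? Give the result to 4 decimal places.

1.1038

loaf→cloth→donkey→loaf: 0.2958 × 2.501 × 1.492 = 1.10378
loaf→grain→donkey→loaf: 0.7545 × 0.9139 × 1.492 = 1.02879
loaf→grain→cloth→loaf: 0.7545 × 0.3827 × 3.47 = 1.00195
loaf→donkey→cloth→loaf: 0.6902 × 0.3965 × 3.47 = 0.94962
Maximum is loaf→cloth→donkey→loaf at 1.1038; arbitrage exists.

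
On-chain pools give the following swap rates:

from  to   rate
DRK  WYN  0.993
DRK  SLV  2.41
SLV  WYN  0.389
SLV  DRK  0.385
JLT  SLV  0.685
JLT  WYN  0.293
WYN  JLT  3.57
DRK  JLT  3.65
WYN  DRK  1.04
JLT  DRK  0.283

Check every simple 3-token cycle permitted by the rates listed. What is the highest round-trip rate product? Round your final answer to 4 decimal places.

1.1122

DRK→JLT→WYN→DRK: 3.65 × 0.293 × 1.04 = 1.11223
DRK→WYN→JLT→DRK: 0.993 × 3.57 × 0.283 = 1.00324
DRK→SLV→WYN→DRK: 2.41 × 0.389 × 1.04 = 0.97499
DRK→JLT→SLV→DRK: 3.65 × 0.685 × 0.385 = 0.96260
SLV→WYN→JLT→SLV: 0.389 × 3.57 × 0.685 = 0.95128
Maximum is DRK→JLT→WYN→DRK at 1.1122; arbitrage exists.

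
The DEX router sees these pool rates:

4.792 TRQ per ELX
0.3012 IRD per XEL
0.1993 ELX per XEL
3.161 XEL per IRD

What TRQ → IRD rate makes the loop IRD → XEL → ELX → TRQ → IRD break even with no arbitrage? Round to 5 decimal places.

Known legs of the cycle: 3.161 × 0.1993 × 4.792 = 3.0188991416
For no arbitrage the full-cycle product must be 1, so the missing rate is 1 / 3.0188991416 ≈ 0.3312466.

0.33125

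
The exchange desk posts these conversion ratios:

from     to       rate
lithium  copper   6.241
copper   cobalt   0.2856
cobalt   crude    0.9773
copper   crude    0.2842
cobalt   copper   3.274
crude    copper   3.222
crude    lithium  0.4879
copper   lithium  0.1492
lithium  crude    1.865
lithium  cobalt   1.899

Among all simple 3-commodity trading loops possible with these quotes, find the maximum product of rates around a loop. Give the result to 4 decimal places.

lithium→cobalt→copper→lithium: 1.899 × 3.274 × 0.1492 = 0.92763
lithium→cobalt→crude→lithium: 1.899 × 0.9773 × 0.4879 = 0.90549
crude→copper→cobalt→crude: 3.222 × 0.2856 × 0.9773 = 0.89931
lithium→crude→copper→lithium: 1.865 × 3.222 × 0.1492 = 0.89655
lithium→copper→crude→lithium: 6.241 × 0.2842 × 0.4879 = 0.86538
Maximum is lithium→cobalt→copper→lithium at 0.9276; no arbitrage — every cycle loses value.

0.9276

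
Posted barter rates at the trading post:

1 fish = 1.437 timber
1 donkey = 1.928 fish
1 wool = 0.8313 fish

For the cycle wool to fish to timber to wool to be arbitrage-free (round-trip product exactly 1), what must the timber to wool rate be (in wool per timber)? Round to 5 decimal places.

Known legs of the cycle: 0.8313 × 1.437 = 1.1945781
For no arbitrage the full-cycle product must be 1, so the missing rate is 1 / 1.1945781 ≈ 0.8371156.

0.83712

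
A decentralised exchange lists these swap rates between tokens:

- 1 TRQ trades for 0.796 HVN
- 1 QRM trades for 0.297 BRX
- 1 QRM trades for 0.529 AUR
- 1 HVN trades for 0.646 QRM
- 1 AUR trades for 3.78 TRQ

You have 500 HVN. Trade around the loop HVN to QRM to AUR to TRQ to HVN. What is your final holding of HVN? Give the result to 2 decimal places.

500 HVN × 0.646 = 323 QRM
323 QRM × 0.529 = 170.867 AUR
170.867 AUR × 3.78 = 645.87726 TRQ
645.87726 TRQ × 0.796 = 514.11829896 HVN

514.12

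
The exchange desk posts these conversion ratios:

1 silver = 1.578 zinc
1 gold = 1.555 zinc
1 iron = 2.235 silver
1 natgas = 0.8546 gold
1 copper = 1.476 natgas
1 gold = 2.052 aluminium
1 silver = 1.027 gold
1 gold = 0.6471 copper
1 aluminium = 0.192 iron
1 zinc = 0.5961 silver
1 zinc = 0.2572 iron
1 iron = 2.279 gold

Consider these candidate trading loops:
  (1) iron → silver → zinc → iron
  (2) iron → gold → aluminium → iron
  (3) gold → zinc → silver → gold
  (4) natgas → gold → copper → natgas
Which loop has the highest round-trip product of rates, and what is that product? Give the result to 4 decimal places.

(1) 2.235 × 1.578 × 0.2572 = 0.90710
(2) 2.279 × 2.052 × 0.192 = 0.89789
(3) 1.555 × 0.5961 × 1.027 = 0.95196
(4) 0.8546 × 0.6471 × 1.476 = 0.81625
Highest is cycle (3) at 0.9520 (≤1, no arbitrage).

0.9520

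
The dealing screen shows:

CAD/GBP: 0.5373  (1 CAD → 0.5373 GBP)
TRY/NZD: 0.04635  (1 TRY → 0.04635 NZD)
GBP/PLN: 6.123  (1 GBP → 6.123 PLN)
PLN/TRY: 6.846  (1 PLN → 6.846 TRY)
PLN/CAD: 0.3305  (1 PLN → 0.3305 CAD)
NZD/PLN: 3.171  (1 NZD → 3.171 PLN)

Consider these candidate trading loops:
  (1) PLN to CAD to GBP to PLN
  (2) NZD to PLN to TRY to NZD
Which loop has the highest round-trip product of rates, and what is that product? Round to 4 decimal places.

(1) 0.3305 × 0.5373 × 6.123 = 1.08731
(2) 3.171 × 6.846 × 0.04635 = 1.00620
Highest is cycle (1) at 1.0873 (>1, arbitrage).

1.0873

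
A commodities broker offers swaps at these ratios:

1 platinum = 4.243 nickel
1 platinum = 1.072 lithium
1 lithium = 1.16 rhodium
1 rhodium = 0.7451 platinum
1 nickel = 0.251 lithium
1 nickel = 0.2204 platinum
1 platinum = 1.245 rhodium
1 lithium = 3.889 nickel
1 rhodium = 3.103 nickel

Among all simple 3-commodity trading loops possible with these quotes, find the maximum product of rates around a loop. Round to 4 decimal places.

platinum→lithium→rhodium→platinum: 1.072 × 1.16 × 0.7451 = 0.92655
platinum→lithium→nickel→platinum: 1.072 × 3.889 × 0.2204 = 0.91885
lithium→rhodium→nickel→lithium: 1.16 × 3.103 × 0.251 = 0.90347
platinum→rhodium→nickel→platinum: 1.245 × 3.103 × 0.2204 = 0.85146
Maximum is platinum→lithium→rhodium→platinum at 0.9265; no arbitrage — every cycle loses value.

0.9265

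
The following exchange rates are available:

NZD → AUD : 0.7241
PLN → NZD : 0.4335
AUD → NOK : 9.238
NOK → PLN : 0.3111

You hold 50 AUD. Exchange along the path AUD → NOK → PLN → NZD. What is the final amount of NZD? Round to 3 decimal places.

50 AUD × 9.238 = 461.9 NOK
461.9 NOK × 0.3111 = 143.69709 PLN
143.69709 PLN × 0.4335 = 62.292688515 NZD

62.293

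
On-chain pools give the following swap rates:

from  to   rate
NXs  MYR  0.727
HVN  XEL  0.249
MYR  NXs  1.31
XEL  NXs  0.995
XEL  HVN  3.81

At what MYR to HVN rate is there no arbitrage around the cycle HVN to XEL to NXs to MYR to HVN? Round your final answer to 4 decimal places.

5.5519

Known legs of the cycle: 0.249 × 0.995 × 0.727 = 0.180117885
For no arbitrage the full-cycle product must be 1, so the missing rate is 1 / 0.180117885 ≈ 5.551920.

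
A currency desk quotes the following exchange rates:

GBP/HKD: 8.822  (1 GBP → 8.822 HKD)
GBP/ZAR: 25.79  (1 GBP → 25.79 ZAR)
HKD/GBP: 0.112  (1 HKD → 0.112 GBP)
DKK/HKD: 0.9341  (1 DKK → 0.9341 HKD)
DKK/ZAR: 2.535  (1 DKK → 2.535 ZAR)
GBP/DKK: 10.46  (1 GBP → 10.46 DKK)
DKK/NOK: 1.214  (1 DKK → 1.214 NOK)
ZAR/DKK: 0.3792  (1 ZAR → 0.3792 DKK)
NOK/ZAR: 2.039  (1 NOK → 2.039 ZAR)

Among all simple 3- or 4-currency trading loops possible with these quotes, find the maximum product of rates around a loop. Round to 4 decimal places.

1.0943

HKD→GBP→DKK→HKD: 0.112 × 10.46 × 0.9341 = 1.09432
HKD→GBP→ZAR→DKK→HKD: 0.112 × 25.79 × 0.3792 × 0.9341 = 1.02313
DKK→NOK→ZAR→DKK: 1.214 × 2.039 × 0.3792 = 0.93865
Maximum is HKD→GBP→DKK→HKD at 1.0943; arbitrage exists.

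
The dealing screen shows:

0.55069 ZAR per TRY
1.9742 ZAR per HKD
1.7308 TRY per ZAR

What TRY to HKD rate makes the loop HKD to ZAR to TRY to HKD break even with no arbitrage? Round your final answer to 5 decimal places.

0.29266

Known legs of the cycle: 1.9742 × 1.7308 = 3.41694536
For no arbitrage the full-cycle product must be 1, so the missing rate is 1 / 3.41694536 ≈ 0.2926591.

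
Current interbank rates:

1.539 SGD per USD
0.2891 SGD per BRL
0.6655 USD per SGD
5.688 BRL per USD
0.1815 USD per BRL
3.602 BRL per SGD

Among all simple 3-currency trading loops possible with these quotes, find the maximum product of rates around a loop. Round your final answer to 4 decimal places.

USD→BRL→SGD→USD: 5.688 × 0.2891 × 0.6655 = 1.09435
USD→SGD→BRL→USD: 1.539 × 3.602 × 0.1815 = 1.00614
Maximum is USD→BRL→SGD→USD at 1.0943; arbitrage exists.

1.0943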